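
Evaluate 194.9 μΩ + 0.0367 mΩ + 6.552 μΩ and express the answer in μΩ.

238.152 μΩ

In μΩ:
  194.9 μΩ → 194.9
  0.0367 mΩ = 0.0367 × 10³ μΩ = 36.7
  6.552 μΩ → 6.552
Sum: 194.9 + 36.7 + 6.552 = 238.152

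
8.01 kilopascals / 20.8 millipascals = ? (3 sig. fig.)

(8.01 × 10³) / (20.8 × 10⁻³) = 0.3851 × 10⁶

385000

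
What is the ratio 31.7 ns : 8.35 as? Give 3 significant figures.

(31.7 × 10⁻⁹) / (8.35 × 10⁻¹⁸) = 3.796 × 10⁹

3800000000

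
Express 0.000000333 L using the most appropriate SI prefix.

333 nL

= 333 × 10⁻⁹ L; 10⁻⁹ is nano.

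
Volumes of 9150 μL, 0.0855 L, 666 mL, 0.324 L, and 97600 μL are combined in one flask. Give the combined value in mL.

1182.25 mL

In mL:
  9150 μL = 9150 × 10⁻³ mL = 9.15
  0.0855 L = 0.0855 × 10³ mL = 85.5
  666 mL → 666
  0.324 L = 0.324 × 10³ mL = 324
  97600 μL = 97600 × 10⁻³ mL = 97.6
Sum: 9.15 + 85.5 + 666 + 324 + 97.6 = 1182.25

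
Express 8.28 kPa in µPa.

8280000000 µPa

kilo = 10³, micro = 10⁻⁶; factor is 10⁹.
8.28 × 10⁹ = 8280000000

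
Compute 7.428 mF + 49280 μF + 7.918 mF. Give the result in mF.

64.626 mF

In mF:
  7.428 mF → 7.428
  49280 μF = 49280 × 10^-3 mF = 49.28
  7.918 mF → 7.918
Sum: 7.428 + 49.28 + 7.918 = 64.626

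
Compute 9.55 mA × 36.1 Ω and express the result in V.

0.344755 V

9.55 × 10⁻³ × 36.1 = 344.755 × 10⁻³ V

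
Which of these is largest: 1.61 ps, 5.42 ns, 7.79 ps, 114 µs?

1.61 ps = 0.00000000000161 s
5.42 ns = 0.00000000542 s
7.79 ps = 0.00000000000779 s
114 µs = 0.000114 s

114 µs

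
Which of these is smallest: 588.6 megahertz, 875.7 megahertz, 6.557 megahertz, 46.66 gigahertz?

6.557 megahertz

588.6 megahertz = 588600000 hertz
875.7 megahertz = 875700000 hertz
6.557 megahertz = 6557000 hertz
46.66 gigahertz = 46660000000 hertz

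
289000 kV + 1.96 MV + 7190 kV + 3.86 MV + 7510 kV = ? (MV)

309.52 MV

In MV:
  289000 kV = 289000 × 10^-3 MV = 289
  1.96 MV → 1.96
  7190 kV = 7190 × 10^-3 MV = 7.19
  3.86 MV → 3.86
  7510 kV = 7510 × 10^-3 MV = 7.51
Sum: 289 + 1.96 + 7.19 + 3.86 + 7.51 = 309.52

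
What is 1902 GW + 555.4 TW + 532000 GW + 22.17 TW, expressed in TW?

1111.472 TW

In TW:
  1902 GW = 1902e-3 TW = 1.902
  555.4 TW → 555.4
  532000 GW = 532000e-3 TW = 532
  22.17 TW → 22.17
Sum: 1.902 + 555.4 + 532 + 22.17 = 1111.472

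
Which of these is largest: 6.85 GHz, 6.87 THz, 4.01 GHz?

6.87 THz

6.85 GHz = 6850000000 Hz
6.87 THz = 6870000000000 Hz
4.01 GHz = 4010000000 Hz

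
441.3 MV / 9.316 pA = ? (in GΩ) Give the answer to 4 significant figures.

47370000000 GΩ

(441.3 × 10⁶) / (9.316 × 10⁻¹²) = 47.3701 × 10¹⁸ Ω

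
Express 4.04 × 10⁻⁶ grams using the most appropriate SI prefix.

= 4.04 × 10⁻⁶ grams; 10⁻⁶ is micro.

4.04 micrograms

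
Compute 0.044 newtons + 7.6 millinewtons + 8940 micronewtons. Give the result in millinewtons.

In millinewtons:
  0.044 newtons = 0.044 × 10^3 millinewtons = 44
  7.6 millinewtons → 7.6
  8940 micronewtons = 8940 × 10^-3 millinewtons = 8.94
Sum: 44 + 7.6 + 8.94 = 60.54

60.54 millinewtons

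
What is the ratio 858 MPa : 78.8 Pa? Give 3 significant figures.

(858e6) / (78.8) = 10.89e6

10900000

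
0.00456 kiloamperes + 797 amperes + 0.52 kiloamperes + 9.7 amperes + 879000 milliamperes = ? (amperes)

In amperes:
  0.00456 kiloamperes = 0.00456e3 amperes = 4.56
  797 amperes → 797
  0.52 kiloamperes = 0.52e3 amperes = 520
  9.7 amperes → 9.7
  879000 milliamperes = 879000e-3 amperes = 879
Sum: 4.56 + 797 + 520 + 9.7 + 879 = 2210.26

2210.26 amperes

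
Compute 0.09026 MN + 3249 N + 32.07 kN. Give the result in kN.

In kN:
  0.09026 MN = 0.09026 × 10³ kN = 90.26
  3249 N = 3249 × 10⁻³ kN = 3.249
  32.07 kN → 32.07
Sum: 90.26 + 3.249 + 32.07 = 125.579

125.579 kN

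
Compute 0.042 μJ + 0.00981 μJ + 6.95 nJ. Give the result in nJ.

In nJ:
  0.042 μJ = 0.042 × 10^3 nJ = 42
  0.00981 μJ = 0.00981 × 10^3 nJ = 9.81
  6.95 nJ → 6.95
Sum: 42 + 9.81 + 6.95 = 58.76

58.76 nJ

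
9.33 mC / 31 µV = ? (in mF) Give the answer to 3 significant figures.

(9.33 × 10^-3) / (31 × 10^-6) = 0.30097 × 10^3 F

301000 mF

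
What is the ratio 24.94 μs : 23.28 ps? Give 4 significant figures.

1071000

(24.94 × 10^-6) / (23.28 × 10^-12) = 1.0713 × 10^6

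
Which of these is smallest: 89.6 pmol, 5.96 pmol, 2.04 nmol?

89.6 pmol = 0.0000000000896 mol
5.96 pmol = 0.00000000000596 mol
2.04 nmol = 0.00000000204 mol

5.96 pmol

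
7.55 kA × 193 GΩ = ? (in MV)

7.55 × 10^3 × 193 × 10^9 = 1457.15 × 10^12 V

1457150000 MV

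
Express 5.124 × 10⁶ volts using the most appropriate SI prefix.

= 5.124 × 10⁶ volts; 10⁶ is mega.

5.124 megavolts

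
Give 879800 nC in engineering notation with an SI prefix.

= 879.8 × 10⁻⁶ C; 10⁻⁶ is micro.

879.8 μC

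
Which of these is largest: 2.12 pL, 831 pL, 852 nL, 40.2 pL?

2.12 pL = 0.00000000000212 L
831 pL = 0.000000000831 L
852 nL = 0.000000852 L
40.2 pL = 0.0000000000402 L

852 nL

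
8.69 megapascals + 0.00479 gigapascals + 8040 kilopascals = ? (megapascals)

In megapascals:
  8.69 megapascals → 8.69
  0.00479 gigapascals = 0.00479e3 megapascals = 4.79
  8040 kilopascals = 8040e-3 megapascals = 8.04
Sum: 8.69 + 4.79 + 8.04 = 21.52

21.52 megapascals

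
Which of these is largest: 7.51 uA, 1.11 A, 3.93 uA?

7.51 uA = 0.00000751 A
1.11 A = 1.11 A
3.93 uA = 0.00000393 A

1.11 A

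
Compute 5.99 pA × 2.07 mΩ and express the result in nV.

5.99 × 10^-12 × 2.07 × 10^-3 = 12.3993 × 10^-15 V

0.0000123993 nV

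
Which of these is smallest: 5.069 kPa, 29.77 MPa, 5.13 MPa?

5.069 kPa

5.069 kPa = 5069 Pa
29.77 MPa = 29770000 Pa
5.13 MPa = 5130000 Pa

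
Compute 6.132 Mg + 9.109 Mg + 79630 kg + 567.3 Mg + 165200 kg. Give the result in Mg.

827.371 Mg

In Mg:
  6.132 Mg → 6.132
  9.109 Mg → 9.109
  79630 kg = 79630 × 10^-3 Mg = 79.63
  567.3 Mg → 567.3
  165200 kg = 165200 × 10^-3 Mg = 165.2
Sum: 6.132 + 9.109 + 79.63 + 567.3 + 165.2 = 827.371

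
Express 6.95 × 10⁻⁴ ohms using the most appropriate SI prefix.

695 microohms

= 695 × 10⁻⁶ ohms; 10⁻⁶ is micro.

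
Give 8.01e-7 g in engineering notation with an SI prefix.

801 ng

= 801e-9 g; 1e-9 is nano.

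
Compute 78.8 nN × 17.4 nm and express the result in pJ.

78.8 × 10^-9 × 17.4 × 10^-9 = 1371.12 × 10^-18 J

0.00137112 pJ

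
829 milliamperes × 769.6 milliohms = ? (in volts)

829e-3 × 769.6e-3 = 637998.4e-6 V

0.6379984 volts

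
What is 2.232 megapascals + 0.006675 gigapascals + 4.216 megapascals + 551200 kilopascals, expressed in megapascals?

564.323 megapascals

In megapascals:
  2.232 megapascals → 2.232
  0.006675 gigapascals = 0.006675e3 megapascals = 6.675
  4.216 megapascals → 4.216
  551200 kilopascals = 551200e-3 megapascals = 551.2
Sum: 2.232 + 6.675 + 4.216 + 551.2 = 564.323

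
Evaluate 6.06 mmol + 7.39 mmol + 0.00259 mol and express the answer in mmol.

16.04 mmol

In mmol:
  6.06 mmol → 6.06
  7.39 mmol → 7.39
  0.00259 mol = 0.00259 × 10³ mmol = 2.59
Sum: 6.06 + 7.39 + 2.59 = 16.04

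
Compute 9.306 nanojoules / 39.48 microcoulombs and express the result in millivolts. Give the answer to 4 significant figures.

0.2357 millivolts

(9.306 × 10⁻⁹) / (39.48 × 10⁻⁶) = 0.235714 × 10⁻³ V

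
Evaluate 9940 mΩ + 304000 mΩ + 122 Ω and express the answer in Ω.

In Ω:
  9940 mΩ = 9940 × 10⁻³ Ω = 9.94
  304000 mΩ = 304000 × 10⁻³ Ω = 304
  122 Ω → 122
Sum: 9.94 + 304 + 122 = 435.94

435.94 Ω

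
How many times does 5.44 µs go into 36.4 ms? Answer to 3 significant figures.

(36.4e-3) / (5.44e-6) = 6.691e3

6690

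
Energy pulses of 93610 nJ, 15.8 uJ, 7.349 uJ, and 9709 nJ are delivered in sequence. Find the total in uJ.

In uJ:
  93610 nJ = 93610 × 10^-3 uJ = 93.61
  15.8 uJ → 15.8
  7.349 uJ → 7.349
  9709 nJ = 9709 × 10^-3 uJ = 9.709
Sum: 93.61 + 15.8 + 7.349 + 9.709 = 126.468

126.468 uJ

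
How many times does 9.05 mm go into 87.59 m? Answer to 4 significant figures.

9678

(87.59) / (9.05 × 10⁻³) = 9.6785 × 10³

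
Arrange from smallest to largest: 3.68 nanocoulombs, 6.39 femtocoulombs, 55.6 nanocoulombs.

6.39 femtocoulombs < 3.68 nanocoulombs < 55.6 nanocoulombs

3.68 nanocoulombs = 0.00000000368 coulombs
6.39 femtocoulombs = 0.00000000000000639 coulombs
55.6 nanocoulombs = 0.0000000556 coulombs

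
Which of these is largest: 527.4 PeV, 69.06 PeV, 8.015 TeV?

527.4 PeV

527.4 PeV = 527400000000000000 eV
69.06 PeV = 69060000000000000 eV
8.015 TeV = 8015000000000 eV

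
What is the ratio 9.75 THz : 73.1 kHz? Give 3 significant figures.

133000000

(9.75 × 10^12) / (73.1 × 10^3) = 0.1334 × 10^9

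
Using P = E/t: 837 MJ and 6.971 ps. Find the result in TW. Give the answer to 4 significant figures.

(837e6) / (6.971e-12) = 120.069e18 W

120100000 TW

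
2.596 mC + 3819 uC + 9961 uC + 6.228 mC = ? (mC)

22.604 mC

In mC:
  2.596 mC → 2.596
  3819 uC = 3819 × 10⁻³ mC = 3.819
  9961 uC = 9961 × 10⁻³ mC = 9.961
  6.228 mC → 6.228
Sum: 2.596 + 3.819 + 9.961 + 6.228 = 22.604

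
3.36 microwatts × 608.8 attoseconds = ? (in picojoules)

3.36 × 10⁻⁶ × 608.8 × 10⁻¹⁸ = 2045.568 × 10⁻²⁴ J

0.000000002045568 picojoules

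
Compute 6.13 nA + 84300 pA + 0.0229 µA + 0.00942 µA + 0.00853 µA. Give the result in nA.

In nA:
  6.13 nA → 6.13
  84300 pA = 84300 × 10⁻³ nA = 84.3
  0.0229 µA = 0.0229 × 10³ nA = 22.9
  0.00942 µA = 0.00942 × 10³ nA = 9.42
  0.00853 µA = 0.00853 × 10³ nA = 8.53
Sum: 6.13 + 84.3 + 22.9 + 9.42 + 8.53 = 131.28

131.28 nA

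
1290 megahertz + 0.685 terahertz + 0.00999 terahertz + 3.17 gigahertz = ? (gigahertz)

699.45 gigahertz

In gigahertz:
  1290 megahertz = 1290e-3 gigahertz = 1.29
  0.685 terahertz = 0.685e3 gigahertz = 685
  0.00999 terahertz = 0.00999e3 gigahertz = 9.99
  3.17 gigahertz → 3.17
Sum: 1.29 + 685 + 9.99 + 3.17 = 699.45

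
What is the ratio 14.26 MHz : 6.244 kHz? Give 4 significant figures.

(14.26 × 10^6) / (6.244 × 10^3) = 2.2838 × 10^3

2284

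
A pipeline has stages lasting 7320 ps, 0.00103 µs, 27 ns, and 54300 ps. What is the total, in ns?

In ns:
  7320 ps = 7320e-3 ns = 7.32
  0.00103 µs = 0.00103e3 ns = 1.03
  27 ns → 27
  54300 ps = 54300e-3 ns = 54.3
Sum: 7.32 + 1.03 + 27 + 54.3 = 89.65

89.65 ns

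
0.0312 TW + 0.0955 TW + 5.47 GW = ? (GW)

132.17 GW

In GW:
  0.0312 TW = 0.0312 × 10³ GW = 31.2
  0.0955 TW = 0.0955 × 10³ GW = 95.5
  5.47 GW → 5.47
Sum: 31.2 + 95.5 + 5.47 = 132.17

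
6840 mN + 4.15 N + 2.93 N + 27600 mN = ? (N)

In N:
  6840 mN = 6840 × 10^-3 N = 6.84
  4.15 N → 4.15
  2.93 N → 2.93
  27600 mN = 27600 × 10^-3 N = 27.6
Sum: 6.84 + 4.15 + 2.93 + 27.6 = 41.52

41.52 N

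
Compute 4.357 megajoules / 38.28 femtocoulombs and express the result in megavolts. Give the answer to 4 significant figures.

113800000000000 megavolts

(4.357 × 10⁶) / (38.28 × 10⁻¹⁵) = 0.113819 × 10²¹ V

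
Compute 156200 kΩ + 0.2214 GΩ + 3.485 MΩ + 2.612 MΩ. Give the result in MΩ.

In MΩ:
  156200 kΩ = 156200 × 10^-3 MΩ = 156.2
  0.2214 GΩ = 0.2214 × 10^3 MΩ = 221.4
  3.485 MΩ → 3.485
  2.612 MΩ → 2.612
Sum: 156.2 + 221.4 + 3.485 + 2.612 = 383.697

383.697 MΩ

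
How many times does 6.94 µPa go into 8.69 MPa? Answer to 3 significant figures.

(8.69 × 10⁶) / (6.94 × 10⁻⁶) = 1.252 × 10¹²

1250000000000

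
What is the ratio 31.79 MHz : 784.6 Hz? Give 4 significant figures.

40520

(31.79e6) / (784.6) = 0.040517e6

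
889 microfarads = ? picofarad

micro = 10⁻⁶, pico = 10⁻¹²; factor is 10⁶.
889 × 10⁶ = 889000000

889000000 picofarads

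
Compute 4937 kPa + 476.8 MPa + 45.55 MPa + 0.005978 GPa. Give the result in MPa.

533.265 MPa

In MPa:
  4937 kPa = 4937e-3 MPa = 4.937
  476.8 MPa → 476.8
  45.55 MPa → 45.55
  0.005978 GPa = 0.005978e3 MPa = 5.978
Sum: 4.937 + 476.8 + 45.55 + 5.978 = 533.265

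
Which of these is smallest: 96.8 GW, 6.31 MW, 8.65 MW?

6.31 MW

96.8 GW = 96800000000 W
6.31 MW = 6310000 W
8.65 MW = 8650000 W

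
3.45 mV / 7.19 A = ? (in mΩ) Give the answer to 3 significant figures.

0.480 mΩ

(3.45e-3) / (7.19) = 0.47983e-3 Ω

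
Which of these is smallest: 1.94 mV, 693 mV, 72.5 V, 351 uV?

351 uV

1.94 mV = 0.00194 V
693 mV = 0.693 V
72.5 V = 72.5 V
351 uV = 0.000351 V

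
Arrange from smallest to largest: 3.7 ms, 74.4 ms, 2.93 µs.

3.7 ms = 0.0037 s
74.4 ms = 0.0744 s
2.93 µs = 0.00000293 s

2.93 µs < 3.7 ms < 74.4 ms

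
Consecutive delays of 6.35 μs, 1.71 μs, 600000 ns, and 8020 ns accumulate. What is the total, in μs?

In μs:
  6.35 μs → 6.35
  1.71 μs → 1.71
  600000 ns = 600000e-3 μs = 600
  8020 ns = 8020e-3 μs = 8.02
Sum: 6.35 + 1.71 + 600 + 8.02 = 616.08

616.08 μs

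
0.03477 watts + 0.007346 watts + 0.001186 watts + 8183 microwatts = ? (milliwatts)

51.485 milliwatts

In milliwatts:
  0.03477 watts = 0.03477 × 10^3 milliwatts = 34.77
  0.007346 watts = 0.007346 × 10^3 milliwatts = 7.346
  0.001186 watts = 0.001186 × 10^3 milliwatts = 1.186
  8183 microwatts = 8183 × 10^-3 milliwatts = 8.183
Sum: 34.77 + 7.346 + 1.186 + 8.183 = 51.485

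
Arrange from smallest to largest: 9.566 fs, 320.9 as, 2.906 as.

9.566 fs = 0.000000000000009566 s
320.9 as = 0.0000000000000003209 s
2.906 as = 0.000000000000000002906 s

2.906 as < 320.9 as < 9.566 fs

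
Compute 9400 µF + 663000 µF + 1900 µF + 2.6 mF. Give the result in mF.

In mF:
  9400 µF = 9400e-3 mF = 9.4
  663000 µF = 663000e-3 mF = 663
  1900 µF = 1900e-3 mF = 1.9
  2.6 mF → 2.6
Sum: 9.4 + 663 + 1.9 + 2.6 = 676.9

676.9 mF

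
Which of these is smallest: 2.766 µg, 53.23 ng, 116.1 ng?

53.23 ng

2.766 µg = 0.000002766 g
53.23 ng = 0.00000005323 g
116.1 ng = 0.0000001161 g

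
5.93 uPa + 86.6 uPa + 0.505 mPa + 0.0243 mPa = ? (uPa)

621.83 uPa

In uPa:
  5.93 uPa → 5.93
  86.6 uPa → 86.6
  0.505 mPa = 0.505 × 10³ uPa = 505
  0.0243 mPa = 0.0243 × 10³ uPa = 24.3
Sum: 5.93 + 86.6 + 505 + 24.3 = 621.83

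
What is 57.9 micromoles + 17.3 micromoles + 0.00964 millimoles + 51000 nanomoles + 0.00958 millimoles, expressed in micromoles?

145.42 micromoles

In micromoles:
  57.9 micromoles → 57.9
  17.3 micromoles → 17.3
  0.00964 millimoles = 0.00964 × 10^3 micromoles = 9.64
  51000 nanomoles = 51000 × 10^-3 micromoles = 51
  0.00958 millimoles = 0.00958 × 10^3 micromoles = 9.58
Sum: 57.9 + 17.3 + 9.64 + 51 + 9.58 = 145.42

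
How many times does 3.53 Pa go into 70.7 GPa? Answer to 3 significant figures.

20000000000

(70.7e9) / (3.53) = 20.03e9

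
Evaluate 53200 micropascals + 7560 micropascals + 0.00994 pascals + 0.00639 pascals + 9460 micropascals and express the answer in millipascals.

86.55 millipascals

In millipascals:
  53200 micropascals = 53200 × 10^-3 millipascals = 53.2
  7560 micropascals = 7560 × 10^-3 millipascals = 7.56
  0.00994 pascals = 0.00994 × 10^3 millipascals = 9.94
  0.00639 pascals = 0.00639 × 10^3 millipascals = 6.39
  9460 micropascals = 9460 × 10^-3 millipascals = 9.46
Sum: 53.2 + 7.56 + 9.94 + 6.39 + 9.46 = 86.55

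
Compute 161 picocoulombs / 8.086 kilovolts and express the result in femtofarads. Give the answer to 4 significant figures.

(161 × 10^-12) / (8.086 × 10^3) = 19.911 × 10^-15 F

19.91 femtofarads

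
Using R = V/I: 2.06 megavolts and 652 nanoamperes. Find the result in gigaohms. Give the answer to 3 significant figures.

3160 gigaohms

(2.06e6) / (652e-9) = 0.0031595e15 Ω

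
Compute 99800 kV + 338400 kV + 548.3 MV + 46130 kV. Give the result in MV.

1032.63 MV

In MV:
  99800 kV = 99800 × 10^-3 MV = 99.8
  338400 kV = 338400 × 10^-3 MV = 338.4
  548.3 MV → 548.3
  46130 kV = 46130 × 10^-3 MV = 46.13
Sum: 99.8 + 338.4 + 548.3 + 46.13 = 1032.63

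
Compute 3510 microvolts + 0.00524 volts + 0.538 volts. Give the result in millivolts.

In millivolts:
  3510 microvolts = 3510e-3 millivolts = 3.51
  0.00524 volts = 0.00524e3 millivolts = 5.24
  0.538 volts = 0.538e3 millivolts = 538
Sum: 3.51 + 5.24 + 538 = 546.75

546.75 millivolts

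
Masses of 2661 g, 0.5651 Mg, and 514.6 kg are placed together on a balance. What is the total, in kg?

1082.361 kg

In kg:
  2661 g = 2661 × 10^-3 kg = 2.661
  0.5651 Mg = 0.5651 × 10^3 kg = 565.1
  514.6 kg → 514.6
Sum: 2.661 + 565.1 + 514.6 = 1082.361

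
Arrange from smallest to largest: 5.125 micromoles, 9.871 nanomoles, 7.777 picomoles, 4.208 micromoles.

7.777 picomoles < 9.871 nanomoles < 4.208 micromoles < 5.125 micromoles

5.125 micromoles = 0.000005125 moles
9.871 nanomoles = 0.000000009871 moles
7.777 picomoles = 0.000000000007777 moles
4.208 micromoles = 0.000004208 moles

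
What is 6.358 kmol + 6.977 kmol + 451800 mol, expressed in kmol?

465.135 kmol

In kmol:
  6.358 kmol → 6.358
  6.977 kmol → 6.977
  451800 mol = 451800 × 10^-3 kmol = 451.8
Sum: 6.358 + 6.977 + 451.8 = 465.135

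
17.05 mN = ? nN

milli = 10^-3, nano = 10^-9; factor is 10^6.
17.05 × 10^6 = 17050000

17050000 nN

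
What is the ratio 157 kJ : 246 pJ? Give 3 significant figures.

(157 × 10^3) / (246 × 10^-12) = 0.6382 × 10^15

638000000000000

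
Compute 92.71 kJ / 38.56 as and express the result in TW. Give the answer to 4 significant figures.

2404000000 TW

(92.71 × 10³) / (38.56 × 10⁻¹⁸) = 2.4043 × 10²¹ W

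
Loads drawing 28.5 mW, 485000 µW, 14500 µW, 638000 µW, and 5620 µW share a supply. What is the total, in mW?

1171.62 mW

In mW:
  28.5 mW → 28.5
  485000 µW = 485000 × 10^-3 mW = 485
  14500 µW = 14500 × 10^-3 mW = 14.5
  638000 µW = 638000 × 10^-3 mW = 638
  5620 µW = 5620 × 10^-3 mW = 5.62
Sum: 28.5 + 485 + 14.5 + 638 + 5.62 = 1171.62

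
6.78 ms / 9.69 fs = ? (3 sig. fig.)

(6.78 × 10⁻³) / (9.69 × 10⁻¹⁵) = 0.6997 × 10¹²

700000000000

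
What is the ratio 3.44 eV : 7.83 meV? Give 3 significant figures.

(3.44) / (7.83 × 10^-3) = 0.4393 × 10^3

439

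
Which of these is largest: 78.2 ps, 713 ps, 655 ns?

78.2 ps = 0.0000000000782 s
713 ps = 0.000000000713 s
655 ns = 0.000000655 s

655 ns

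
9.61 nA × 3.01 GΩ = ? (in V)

9.61e-9 × 3.01e9 = 28.9261 V

28.9261 V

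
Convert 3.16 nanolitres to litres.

0.00000000316 litres

nano = 1e-9, (no prefix) = 1e0; factor is 1e-9.
3.16 × 1e-9 = 0.00000000316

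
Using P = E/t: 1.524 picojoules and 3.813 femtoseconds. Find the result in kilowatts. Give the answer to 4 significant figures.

0.3997 kilowatts

(1.524e-12) / (3.813e-15) = 0.399685e3 W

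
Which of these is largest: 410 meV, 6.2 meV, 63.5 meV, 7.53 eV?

410 meV = 0.41 eV
6.2 meV = 0.0062 eV
63.5 meV = 0.0635 eV
7.53 eV = 7.53 eV

7.53 eV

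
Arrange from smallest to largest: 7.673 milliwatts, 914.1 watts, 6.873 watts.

7.673 milliwatts = 0.007673 watts
914.1 watts = 914.1 watts
6.873 watts = 6.873 watts

7.673 milliwatts < 6.873 watts < 914.1 watts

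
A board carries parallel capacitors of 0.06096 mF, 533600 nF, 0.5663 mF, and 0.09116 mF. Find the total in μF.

1252.02 μF

In μF:
  0.06096 mF = 0.06096 × 10³ μF = 60.96
  533600 nF = 533600 × 10⁻³ μF = 533.6
  0.5663 mF = 0.5663 × 10³ μF = 566.3
  0.09116 mF = 0.09116 × 10³ μF = 91.16
Sum: 60.96 + 533.6 + 566.3 + 91.16 = 1252.02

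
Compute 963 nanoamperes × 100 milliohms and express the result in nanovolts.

963 × 10⁻⁹ × 100 × 10⁻³ = 96300 × 10⁻¹² V

96.3 nanovolts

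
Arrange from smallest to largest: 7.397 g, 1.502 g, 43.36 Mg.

7.397 g = 7.397 g
1.502 g = 1.502 g
43.36 Mg = 43360000 g

1.502 g < 7.397 g < 43.36 Mg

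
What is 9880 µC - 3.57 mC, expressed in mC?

In mC:
  9880 µC = 9880e-3 mC = 9.88
  3.57 mC → 3.57
Difference: 9.88 - 3.57 = 6.31

6.31 mC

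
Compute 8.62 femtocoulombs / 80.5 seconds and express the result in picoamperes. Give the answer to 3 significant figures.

(8.62 × 10^-15) / (80.5) = 0.10708 × 10^-15 A

0.000107 picoamperes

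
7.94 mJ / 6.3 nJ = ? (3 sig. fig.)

1260000

(7.94 × 10^-3) / (6.3 × 10^-9) = 1.26 × 10^6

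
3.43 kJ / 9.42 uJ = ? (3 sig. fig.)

(3.43 × 10³) / (9.42 × 10⁻⁶) = 0.3641 × 10⁹

364000000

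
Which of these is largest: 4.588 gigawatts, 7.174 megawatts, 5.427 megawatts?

4.588 gigawatts

4.588 gigawatts = 4588000000 watts
7.174 megawatts = 7174000 watts
5.427 megawatts = 5427000 watts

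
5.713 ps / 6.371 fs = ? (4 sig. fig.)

896.7

(5.713 × 10^-12) / (6.371 × 10^-15) = 0.89672 × 10^3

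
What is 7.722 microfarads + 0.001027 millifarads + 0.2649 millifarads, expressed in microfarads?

273.649 microfarads

In microfarads:
  7.722 microfarads → 7.722
  0.001027 millifarads = 0.001027 × 10^3 microfarads = 1.027
  0.2649 millifarads = 0.2649 × 10^3 microfarads = 264.9
Sum: 7.722 + 1.027 + 264.9 = 273.649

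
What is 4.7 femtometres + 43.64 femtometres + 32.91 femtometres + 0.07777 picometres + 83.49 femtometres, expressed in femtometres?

242.51 femtometres

In femtometres:
  4.7 femtometres → 4.7
  43.64 femtometres → 43.64
  32.91 femtometres → 32.91
  0.07777 picometres = 0.07777 × 10^3 femtometres = 77.77
  83.49 femtometres → 83.49
Sum: 4.7 + 43.64 + 32.91 + 77.77 + 83.49 = 242.51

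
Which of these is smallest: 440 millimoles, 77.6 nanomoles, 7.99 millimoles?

440 millimoles = 0.44 moles
77.6 nanomoles = 0.0000000776 moles
7.99 millimoles = 0.00799 moles

77.6 nanomoles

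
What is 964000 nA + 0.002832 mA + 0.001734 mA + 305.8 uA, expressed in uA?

1274.366 uA

In uA:
  964000 nA = 964000e-3 uA = 964
  0.002832 mA = 0.002832e3 uA = 2.832
  0.001734 mA = 0.001734e3 uA = 1.734
  305.8 uA → 305.8
Sum: 964 + 2.832 + 1.734 + 305.8 = 1274.366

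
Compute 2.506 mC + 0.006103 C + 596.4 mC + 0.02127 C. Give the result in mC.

In mC:
  2.506 mC → 2.506
  0.006103 C = 0.006103e3 mC = 6.103
  596.4 mC → 596.4
  0.02127 C = 0.02127e3 mC = 21.27
Sum: 2.506 + 6.103 + 596.4 + 21.27 = 626.279

626.279 mC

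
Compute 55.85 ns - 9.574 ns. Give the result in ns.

In ns:
  55.85 ns → 55.85
  9.574 ns → 9.574
Difference: 55.85 - 9.574 = 46.276

46.276 ns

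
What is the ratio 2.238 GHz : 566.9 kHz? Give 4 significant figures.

(2.238 × 10⁹) / (566.9 × 10³) = 0.0039478 × 10⁶

3948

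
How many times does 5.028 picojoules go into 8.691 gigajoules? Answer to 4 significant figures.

(8.691 × 10⁹) / (5.028 × 10⁻¹²) = 1.7285 × 10²¹

1729000000000000000000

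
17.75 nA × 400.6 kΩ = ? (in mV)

7.11065 mV

17.75 × 10⁻⁹ × 400.6 × 10³ = 7110.65 × 10⁻⁶ V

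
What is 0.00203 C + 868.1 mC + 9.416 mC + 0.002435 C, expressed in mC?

881.981 mC

In mC:
  0.00203 C = 0.00203 × 10^3 mC = 2.03
  868.1 mC → 868.1
  9.416 mC → 9.416
  0.002435 C = 0.002435 × 10^3 mC = 2.435
Sum: 2.03 + 868.1 + 9.416 + 2.435 = 881.981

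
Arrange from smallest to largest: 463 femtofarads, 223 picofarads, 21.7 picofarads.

463 femtofarads = 0.000000000000463 farads
223 picofarads = 0.000000000223 farads
21.7 picofarads = 0.0000000000217 farads

463 femtofarads < 21.7 picofarads < 223 picofarads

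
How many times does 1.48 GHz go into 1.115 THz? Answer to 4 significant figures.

(1.115 × 10¹²) / (1.48 × 10⁹) = 0.75338 × 10³

753.4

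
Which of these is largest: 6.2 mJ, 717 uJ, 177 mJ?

177 mJ

6.2 mJ = 0.0062 J
717 uJ = 0.000717 J
177 mJ = 0.177 J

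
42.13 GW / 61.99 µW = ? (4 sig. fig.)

(42.13 × 10⁹) / (61.99 × 10⁻⁶) = 0.67963 × 10¹⁵

679600000000000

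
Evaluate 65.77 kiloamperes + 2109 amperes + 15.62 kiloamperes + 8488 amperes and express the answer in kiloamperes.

91.987 kiloamperes

In kiloamperes:
  65.77 kiloamperes → 65.77
  2109 amperes = 2109 × 10⁻³ kiloamperes = 2.109
  15.62 kiloamperes → 15.62
  8488 amperes = 8488 × 10⁻³ kiloamperes = 8.488
Sum: 65.77 + 2.109 + 15.62 + 8.488 = 91.987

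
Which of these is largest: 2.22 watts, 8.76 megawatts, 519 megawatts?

2.22 watts = 2.22 watts
8.76 megawatts = 8760000 watts
519 megawatts = 519000000 watts

519 megawatts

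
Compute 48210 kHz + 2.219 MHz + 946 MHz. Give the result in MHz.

996.429 MHz

In MHz:
  48210 kHz = 48210 × 10⁻³ MHz = 48.21
  2.219 MHz → 2.219
  946 MHz → 946
Sum: 48.21 + 2.219 + 946 = 996.429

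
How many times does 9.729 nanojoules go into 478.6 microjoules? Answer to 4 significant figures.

(478.6 × 10⁻⁶) / (9.729 × 10⁻⁹) = 49.193 × 10³

49190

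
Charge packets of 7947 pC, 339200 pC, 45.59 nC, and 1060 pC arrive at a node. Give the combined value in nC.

393.797 nC

In nC:
  7947 pC = 7947e-3 nC = 7.947
  339200 pC = 339200e-3 nC = 339.2
  45.59 nC → 45.59
  1060 pC = 1060e-3 nC = 1.06
Sum: 7.947 + 339.2 + 45.59 + 1.06 = 393.797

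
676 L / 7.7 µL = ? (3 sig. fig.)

87800000

(676) / (7.7 × 10⁻⁶) = 87.79 × 10⁶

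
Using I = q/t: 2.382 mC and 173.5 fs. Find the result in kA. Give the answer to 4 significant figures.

13730000 kA

(2.382 × 10^-3) / (173.5 × 10^-15) = 0.0137291 × 10^12 A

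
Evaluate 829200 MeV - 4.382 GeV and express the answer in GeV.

In GeV:
  829200 MeV = 829200e-3 GeV = 829.2
  4.382 GeV → 4.382
Difference: 829.2 - 4.382 = 824.818

824.818 GeV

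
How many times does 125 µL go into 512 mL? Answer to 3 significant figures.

(512 × 10⁻³) / (125 × 10⁻⁶) = 4.096 × 10³

4100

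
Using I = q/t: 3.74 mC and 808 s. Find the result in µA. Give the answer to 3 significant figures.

4.63 µA

(3.74 × 10^-3) / (808) = 0.0046287 × 10^-3 A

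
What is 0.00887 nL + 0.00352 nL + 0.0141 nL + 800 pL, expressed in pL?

In pL:
  0.00887 nL = 0.00887 × 10³ pL = 8.87
  0.00352 nL = 0.00352 × 10³ pL = 3.52
  0.0141 nL = 0.0141 × 10³ pL = 14.1
  800 pL → 800
Sum: 8.87 + 3.52 + 14.1 + 800 = 826.49

826.49 pL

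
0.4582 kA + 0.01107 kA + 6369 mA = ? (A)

In A:
  0.4582 kA = 0.4582 × 10^3 A = 458.2
  0.01107 kA = 0.01107 × 10^3 A = 11.07
  6369 mA = 6369 × 10^-3 A = 6.369
Sum: 458.2 + 11.07 + 6.369 = 475.639

475.639 A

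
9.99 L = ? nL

(no prefix) = 10^0, nano = 10^-9; factor is 10^9.
9.99 × 10^9 = 9990000000

9990000000 nL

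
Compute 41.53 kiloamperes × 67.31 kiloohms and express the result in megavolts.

41.53 × 10^3 × 67.31 × 10^3 = 2795.3843 × 10^6 V

2795.3843 megavolts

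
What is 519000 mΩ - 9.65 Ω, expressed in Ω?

509.35 Ω

In Ω:
  519000 mΩ = 519000 × 10^-3 Ω = 519
  9.65 Ω → 9.65
Difference: 519 - 9.65 = 509.35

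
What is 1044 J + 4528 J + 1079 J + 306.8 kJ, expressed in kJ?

In kJ:
  1044 J = 1044e-3 kJ = 1.044
  4528 J = 4528e-3 kJ = 4.528
  1079 J = 1079e-3 kJ = 1.079
  306.8 kJ → 306.8
Sum: 1.044 + 4.528 + 1.079 + 306.8 = 313.451

313.451 kJ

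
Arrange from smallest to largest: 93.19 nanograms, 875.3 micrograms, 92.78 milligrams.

93.19 nanograms = 0.00000009319 grams
875.3 micrograms = 0.0008753 grams
92.78 milligrams = 0.09278 grams

93.19 nanograms < 875.3 micrograms < 92.78 milligrams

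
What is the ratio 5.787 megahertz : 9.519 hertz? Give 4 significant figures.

607900

(5.787e6) / (9.519) = 0.60794e6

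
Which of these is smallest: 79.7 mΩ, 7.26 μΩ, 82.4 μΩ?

79.7 mΩ = 0.0797 Ω
7.26 μΩ = 0.00000726 Ω
82.4 μΩ = 0.0000824 Ω

7.26 μΩ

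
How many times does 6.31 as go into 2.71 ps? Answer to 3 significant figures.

(2.71 × 10^-12) / (6.31 × 10^-18) = 0.4295 × 10^6

429000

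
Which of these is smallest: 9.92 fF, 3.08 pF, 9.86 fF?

9.86 fF

9.92 fF = 0.00000000000000992 F
3.08 pF = 0.00000000000308 F
9.86 fF = 0.00000000000000986 F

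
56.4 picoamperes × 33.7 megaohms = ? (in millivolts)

1.90068 millivolts

56.4e-12 × 33.7e6 = 1900.68e-6 V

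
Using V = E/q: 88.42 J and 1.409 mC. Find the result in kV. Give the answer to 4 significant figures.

62.75 kV

(88.42) / (1.409 × 10⁻³) = 62.7537 × 10³ V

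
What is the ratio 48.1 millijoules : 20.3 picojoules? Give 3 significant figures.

2370000000

(48.1 × 10^-3) / (20.3 × 10^-12) = 2.369 × 10^9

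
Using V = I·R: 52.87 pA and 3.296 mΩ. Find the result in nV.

52.87e-12 × 3.296e-3 = 174.25952e-15 V

0.00017425952 nV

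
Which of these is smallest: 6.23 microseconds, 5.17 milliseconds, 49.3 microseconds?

6.23 microseconds

6.23 microseconds = 0.00000623 seconds
5.17 milliseconds = 0.00517 seconds
49.3 microseconds = 0.0000493 seconds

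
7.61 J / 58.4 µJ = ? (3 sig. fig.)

(7.61) / (58.4e-6) = 0.1303e6

130000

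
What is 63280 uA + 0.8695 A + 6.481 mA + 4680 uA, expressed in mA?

943.941 mA

In mA:
  63280 uA = 63280e-3 mA = 63.28
  0.8695 A = 0.8695e3 mA = 869.5
  6.481 mA → 6.481
  4680 uA = 4680e-3 mA = 4.68
Sum: 63.28 + 869.5 + 6.481 + 4.68 = 943.941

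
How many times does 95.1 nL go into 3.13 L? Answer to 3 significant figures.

32900000

(3.13) / (95.1 × 10^-9) = 0.03291 × 10^9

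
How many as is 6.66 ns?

6660000000 as

nano = 1e-9, atto = 1e-18; factor is 1e9.
6.66 × 1e9 = 6660000000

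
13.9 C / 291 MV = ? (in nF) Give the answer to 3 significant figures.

(13.9) / (291 × 10⁶) = 0.047766 × 10⁻⁶ F

47.8 nF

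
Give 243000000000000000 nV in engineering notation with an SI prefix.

243 MV

= 243 × 10^6 V; 10^6 is mega.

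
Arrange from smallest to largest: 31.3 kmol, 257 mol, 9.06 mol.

9.06 mol < 257 mol < 31.3 kmol

31.3 kmol = 31300 mol
257 mol = 257 mol
9.06 mol = 9.06 mol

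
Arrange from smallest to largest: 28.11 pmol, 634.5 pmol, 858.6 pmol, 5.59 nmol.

28.11 pmol = 0.00000000002811 mol
634.5 pmol = 0.0000000006345 mol
858.6 pmol = 0.0000000008586 mol
5.59 nmol = 0.00000000559 mol

28.11 pmol < 634.5 pmol < 858.6 pmol < 5.59 nmol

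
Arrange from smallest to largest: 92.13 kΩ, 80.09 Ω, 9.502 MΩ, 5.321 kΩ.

80.09 Ω < 5.321 kΩ < 92.13 kΩ < 9.502 MΩ

92.13 kΩ = 92130 Ω
80.09 Ω = 80.09 Ω
9.502 MΩ = 9502000 Ω
5.321 kΩ = 5321 Ω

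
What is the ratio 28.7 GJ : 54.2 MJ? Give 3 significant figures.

(28.7 × 10^9) / (54.2 × 10^6) = 0.5295 × 10^3

530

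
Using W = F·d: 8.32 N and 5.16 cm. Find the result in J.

0.429312 J

8.32 × 5.16 × 10⁻² = 42.9312 × 10⁻² J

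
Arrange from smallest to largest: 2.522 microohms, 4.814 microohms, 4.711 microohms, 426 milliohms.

2.522 microohms = 0.000002522 ohms
4.814 microohms = 0.000004814 ohms
4.711 microohms = 0.000004711 ohms
426 milliohms = 0.426 ohms

2.522 microohms < 4.711 microohms < 4.814 microohms < 426 milliohms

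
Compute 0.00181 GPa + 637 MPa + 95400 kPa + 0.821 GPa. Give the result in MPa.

In MPa:
  0.00181 GPa = 0.00181 × 10³ MPa = 1.81
  637 MPa → 637
  95400 kPa = 95400 × 10⁻³ MPa = 95.4
  0.821 GPa = 0.821 × 10³ MPa = 821
Sum: 1.81 + 637 + 95.4 + 821 = 1555.21

1555.21 MPa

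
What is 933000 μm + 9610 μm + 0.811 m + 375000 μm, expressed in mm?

2128.61 mm

In mm:
  933000 μm = 933000 × 10⁻³ mm = 933
  9610 μm = 9610 × 10⁻³ mm = 9.61
  0.811 m = 0.811 × 10³ mm = 811
  375000 μm = 375000 × 10⁻³ mm = 375
Sum: 933 + 9.61 + 811 + 375 = 2128.61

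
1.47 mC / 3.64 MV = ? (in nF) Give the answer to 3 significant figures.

(1.47 × 10⁻³) / (3.64 × 10⁶) = 0.40385 × 10⁻⁹ F

0.404 nF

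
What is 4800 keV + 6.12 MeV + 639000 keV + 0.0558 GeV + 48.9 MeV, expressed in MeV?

754.62 MeV

In MeV:
  4800 keV = 4800 × 10^-3 MeV = 4.8
  6.12 MeV → 6.12
  639000 keV = 639000 × 10^-3 MeV = 639
  0.0558 GeV = 0.0558 × 10^3 MeV = 55.8
  48.9 MeV → 48.9
Sum: 4.8 + 6.12 + 639 + 55.8 + 48.9 = 754.62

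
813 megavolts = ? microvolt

mega = 1e6, micro = 1e-6; factor is 1e12.
813 × 1e12 = 813000000000000

813000000000000 microvolts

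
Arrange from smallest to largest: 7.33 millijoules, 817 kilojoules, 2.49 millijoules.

2.49 millijoules < 7.33 millijoules < 817 kilojoules

7.33 millijoules = 0.00733 joules
817 kilojoules = 817000 joules
2.49 millijoules = 0.00249 joules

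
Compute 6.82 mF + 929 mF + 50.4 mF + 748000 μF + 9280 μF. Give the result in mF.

In mF:
  6.82 mF → 6.82
  929 mF → 929
  50.4 mF → 50.4
  748000 μF = 748000 × 10⁻³ mF = 748
  9280 μF = 9280 × 10⁻³ mF = 9.28
Sum: 6.82 + 929 + 50.4 + 748 + 9.28 = 1743.5

1743.5 mF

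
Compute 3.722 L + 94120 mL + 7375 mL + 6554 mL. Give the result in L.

In L:
  3.722 L → 3.722
  94120 mL = 94120e-3 L = 94.12
  7375 mL = 7375e-3 L = 7.375
  6554 mL = 6554e-3 L = 6.554
Sum: 3.722 + 94.12 + 7.375 + 6.554 = 111.771

111.771 L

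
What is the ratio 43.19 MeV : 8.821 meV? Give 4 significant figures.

(43.19 × 10^6) / (8.821 × 10^-3) = 4.8963 × 10^9

4896000000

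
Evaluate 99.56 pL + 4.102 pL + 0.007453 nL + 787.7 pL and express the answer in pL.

In pL:
  99.56 pL → 99.56
  4.102 pL → 4.102
  0.007453 nL = 0.007453 × 10^3 pL = 7.453
  787.7 pL → 787.7
Sum: 99.56 + 4.102 + 7.453 + 787.7 = 898.815

898.815 pL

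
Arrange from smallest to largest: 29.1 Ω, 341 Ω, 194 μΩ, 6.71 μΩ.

6.71 μΩ < 194 μΩ < 29.1 Ω < 341 Ω

29.1 Ω = 29.1 Ω
341 Ω = 341 Ω
194 μΩ = 0.000194 Ω
6.71 μΩ = 0.00000671 Ω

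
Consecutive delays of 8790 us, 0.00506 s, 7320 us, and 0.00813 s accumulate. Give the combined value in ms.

In ms:
  8790 us = 8790 × 10⁻³ ms = 8.79
  0.00506 s = 0.00506 × 10³ ms = 5.06
  7320 us = 7320 × 10⁻³ ms = 7.32
  0.00813 s = 0.00813 × 10³ ms = 8.13
Sum: 8.79 + 5.06 + 7.32 + 8.13 = 29.3

29.3 ms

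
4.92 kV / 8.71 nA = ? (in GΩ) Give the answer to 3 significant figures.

565 GΩ

(4.92e3) / (8.71e-9) = 0.56487e12 Ω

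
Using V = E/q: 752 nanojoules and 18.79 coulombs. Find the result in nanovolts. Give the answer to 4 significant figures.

(752e-9) / (18.79) = 40.0213e-9 V

40.02 nanovolts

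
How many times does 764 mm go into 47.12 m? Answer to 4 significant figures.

61.68

(47.12) / (764 × 10^-3) = 0.061675 × 10^3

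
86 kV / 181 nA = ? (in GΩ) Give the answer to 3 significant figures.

(86 × 10^3) / (181 × 10^-9) = 0.47514 × 10^12 Ω

475 GΩ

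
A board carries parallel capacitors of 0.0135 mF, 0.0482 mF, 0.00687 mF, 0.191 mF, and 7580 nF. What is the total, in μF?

In μF:
  0.0135 mF = 0.0135e3 μF = 13.5
  0.0482 mF = 0.0482e3 μF = 48.2
  0.00687 mF = 0.00687e3 μF = 6.87
  0.191 mF = 0.191e3 μF = 191
  7580 nF = 7580e-3 μF = 7.58
Sum: 13.5 + 48.2 + 6.87 + 191 + 7.58 = 267.15

267.15 μF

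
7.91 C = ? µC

7910000 µC

(no prefix) = 1e0, micro = 1e-6; factor is 1e6.
7.91 × 1e6 = 7910000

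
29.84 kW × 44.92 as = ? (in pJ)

1.3404128 pJ

29.84 × 10^3 × 44.92 × 10^-18 = 1340.4128 × 10^-15 J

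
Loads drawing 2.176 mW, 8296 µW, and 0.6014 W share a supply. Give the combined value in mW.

In mW:
  2.176 mW → 2.176
  8296 µW = 8296 × 10^-3 mW = 8.296
  0.6014 W = 0.6014 × 10^3 mW = 601.4
Sum: 2.176 + 8.296 + 601.4 = 611.872

611.872 mW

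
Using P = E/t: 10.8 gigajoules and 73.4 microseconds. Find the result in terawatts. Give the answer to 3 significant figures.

(10.8 × 10⁹) / (73.4 × 10⁻⁶) = 0.14714 × 10¹⁵ W

147 terawatts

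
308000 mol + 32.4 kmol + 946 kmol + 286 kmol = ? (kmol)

In kmol:
  308000 mol = 308000e-3 kmol = 308
  32.4 kmol → 32.4
  946 kmol → 946
  286 kmol → 286
Sum: 308 + 32.4 + 946 + 286 = 1572.4

1572.4 kmol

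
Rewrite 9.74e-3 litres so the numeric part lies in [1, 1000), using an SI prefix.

9.74 millilitres

= 9.74e-3 litres; 1e-3 is milli.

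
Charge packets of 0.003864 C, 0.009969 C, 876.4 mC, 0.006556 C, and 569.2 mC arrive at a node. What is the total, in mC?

1465.989 mC

In mC:
  0.003864 C = 0.003864 × 10^3 mC = 3.864
  0.009969 C = 0.009969 × 10^3 mC = 9.969
  876.4 mC → 876.4
  0.006556 C = 0.006556 × 10^3 mC = 6.556
  569.2 mC → 569.2
Sum: 3.864 + 9.969 + 876.4 + 6.556 + 569.2 = 1465.989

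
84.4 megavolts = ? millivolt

mega = 10^6, milli = 10^-3; factor is 10^9.
84.4 × 10^9 = 84400000000

84400000000 millivolts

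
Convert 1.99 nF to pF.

nano = 10^-9, pico = 10^-12; factor is 10^3.
1.99 × 10^3 = 1990

1990 pF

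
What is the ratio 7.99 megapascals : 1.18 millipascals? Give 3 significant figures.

6770000000

(7.99 × 10^6) / (1.18 × 10^-3) = 6.771 × 10^9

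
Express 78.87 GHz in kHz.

giga = 10⁹, kilo = 10³; factor is 10⁶.
78.87 × 10⁶ = 78870000

78870000 kHz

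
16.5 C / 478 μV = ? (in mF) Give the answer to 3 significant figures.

34500000 mF

(16.5) / (478 × 10⁻⁶) = 0.034519 × 10⁶ F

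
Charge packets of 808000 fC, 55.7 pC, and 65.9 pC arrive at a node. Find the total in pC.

929.6 pC

In pC:
  808000 fC = 808000 × 10^-3 pC = 808
  55.7 pC → 55.7
  65.9 pC → 65.9
Sum: 808 + 55.7 + 65.9 = 929.6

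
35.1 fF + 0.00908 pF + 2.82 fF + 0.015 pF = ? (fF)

In fF:
  35.1 fF → 35.1
  0.00908 pF = 0.00908 × 10^3 fF = 9.08
  2.82 fF → 2.82
  0.015 pF = 0.015 × 10^3 fF = 15
Sum: 35.1 + 9.08 + 2.82 + 15 = 62

62 fF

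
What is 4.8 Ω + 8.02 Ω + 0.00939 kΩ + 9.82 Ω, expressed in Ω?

In Ω:
  4.8 Ω → 4.8
  8.02 Ω → 8.02
  0.00939 kΩ = 0.00939e3 Ω = 9.39
  9.82 Ω → 9.82
Sum: 4.8 + 8.02 + 9.39 + 9.82 = 32.03

32.03 Ω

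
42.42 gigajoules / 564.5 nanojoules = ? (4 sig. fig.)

(42.42e9) / (564.5e-9) = 0.075146e18

75150000000000000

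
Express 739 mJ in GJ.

0.000000000739 GJ

milli = 10^-3, giga = 10^9; factor is 10^-12.
739 × 10^-12 = 0.000000000739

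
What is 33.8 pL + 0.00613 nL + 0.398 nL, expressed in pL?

In pL:
  33.8 pL → 33.8
  0.00613 nL = 0.00613e3 pL = 6.13
  0.398 nL = 0.398e3 pL = 398
Sum: 33.8 + 6.13 + 398 = 437.93

437.93 pL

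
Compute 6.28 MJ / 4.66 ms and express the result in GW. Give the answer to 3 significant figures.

1.35 GW

(6.28e6) / (4.66e-3) = 1.3476e9 W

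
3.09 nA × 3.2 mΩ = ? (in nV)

3.09 × 10⁻⁹ × 3.2 × 10⁻³ = 9.888 × 10⁻¹² V

0.009888 nV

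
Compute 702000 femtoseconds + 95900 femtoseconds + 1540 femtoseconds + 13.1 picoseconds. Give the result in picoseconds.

812.54 picoseconds

In picoseconds:
  702000 femtoseconds = 702000 × 10^-3 picoseconds = 702
  95900 femtoseconds = 95900 × 10^-3 picoseconds = 95.9
  1540 femtoseconds = 1540 × 10^-3 picoseconds = 1.54
  13.1 picoseconds → 13.1
Sum: 702 + 95.9 + 1.54 + 13.1 = 812.54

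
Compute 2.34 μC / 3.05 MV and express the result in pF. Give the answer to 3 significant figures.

(2.34e-6) / (3.05e6) = 0.76721e-12 F

0.767 pF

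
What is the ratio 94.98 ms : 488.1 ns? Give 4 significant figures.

(94.98 × 10⁻³) / (488.1 × 10⁻⁹) = 0.19459 × 10⁶

194600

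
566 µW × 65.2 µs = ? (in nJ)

36.9032 nJ

566 × 10^-6 × 65.2 × 10^-6 = 36903.2 × 10^-12 J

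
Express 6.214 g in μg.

(no prefix) = 10⁰, micro = 10⁻⁶; factor is 10⁶.
6.214 × 10⁶ = 6214000

6214000 μg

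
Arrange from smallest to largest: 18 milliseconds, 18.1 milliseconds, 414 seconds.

18 milliseconds = 0.018 seconds
18.1 milliseconds = 0.0181 seconds
414 seconds = 414 seconds

18 milliseconds < 18.1 milliseconds < 414 seconds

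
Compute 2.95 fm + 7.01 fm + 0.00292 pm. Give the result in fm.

In fm:
  2.95 fm → 2.95
  7.01 fm → 7.01
  0.00292 pm = 0.00292 × 10³ fm = 2.92
Sum: 2.95 + 7.01 + 2.92 = 12.88

12.88 fm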